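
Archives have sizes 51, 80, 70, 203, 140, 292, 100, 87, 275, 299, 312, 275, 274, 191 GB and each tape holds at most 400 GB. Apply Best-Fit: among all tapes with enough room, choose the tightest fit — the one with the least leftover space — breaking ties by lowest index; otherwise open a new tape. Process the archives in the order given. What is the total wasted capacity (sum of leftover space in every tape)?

Put 51 GB in tape 1; 349 GB remain.
Put 80 GB in tape 1; 269 GB remain.
Put 70 GB in tape 1; 199 GB remain.
Put 203 GB in tape 2; 197 GB remain.
Put 140 GB in tape 2; 57 GB remain.
Put 292 GB in tape 3; 108 GB remain.
Put 100 GB in tape 3; 8 GB remain.
Put 87 GB in tape 1; 112 GB remain.
Put 275 GB in tape 4; 125 GB remain.
Put 299 GB in tape 5; 101 GB remain.
Put 312 GB in tape 6; 88 GB remain.
Put 275 GB in tape 7; 125 GB remain.
Put 274 GB in tape 8; 126 GB remain.
Put 191 GB in tape 9; 209 GB remain.
9 tapes × 400 GB = 3600 GB; used 2649 GB; unused 951 GB.

951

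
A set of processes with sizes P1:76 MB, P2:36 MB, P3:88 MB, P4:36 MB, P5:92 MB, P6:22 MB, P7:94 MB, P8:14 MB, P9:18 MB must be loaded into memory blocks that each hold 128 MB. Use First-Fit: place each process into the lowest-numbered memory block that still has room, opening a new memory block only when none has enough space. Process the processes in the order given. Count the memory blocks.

Put P1 (76 MB) in memory block 1; 52 MB remain.
Put P2 (36 MB) in memory block 1; 16 MB remain.
Put P3 (88 MB) in memory block 2; 40 MB remain.
Put P4 (36 MB) in memory block 2; 4 MB remain.
Put P5 (92 MB) in memory block 3; 36 MB remain.
Put P6 (22 MB) in memory block 3; 14 MB remain.
Put P7 (94 MB) in memory block 4; 34 MB remain.
Put P8 (14 MB) in memory block 1; 2 MB remain.
Put P9 (18 MB) in memory block 4; 16 MB remain.

4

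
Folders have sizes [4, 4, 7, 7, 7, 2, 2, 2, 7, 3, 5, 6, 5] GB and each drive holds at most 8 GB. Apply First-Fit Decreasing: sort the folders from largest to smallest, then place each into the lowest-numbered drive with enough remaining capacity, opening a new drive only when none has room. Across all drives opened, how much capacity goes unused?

Sorted descending: 7, 7, 7, 7, 6, 5, 5, 4, 4, 3, 2, 2, 2.
7 GB → drive 1 (remaining 1 GB)
7 GB → drive 2 (remaining 1 GB)
7 GB → drive 3 (remaining 1 GB)
7 GB → drive 4 (remaining 1 GB)
6 GB → drive 5 (remaining 2 GB)
5 GB → drive 6 (remaining 3 GB)
5 GB → drive 7 (remaining 3 GB)
4 GB → drive 8 (remaining 4 GB)
4 GB → drive 8 (remaining 0 GB)
3 GB → drive 6 (remaining 0 GB)
2 GB → drive 5 (remaining 0 GB)
2 GB → drive 7 (remaining 1 GB)
2 GB → drive 9 (remaining 6 GB)
9 drives × 8 GB = 72 GB; used 61 GB; unused 11 GB.

11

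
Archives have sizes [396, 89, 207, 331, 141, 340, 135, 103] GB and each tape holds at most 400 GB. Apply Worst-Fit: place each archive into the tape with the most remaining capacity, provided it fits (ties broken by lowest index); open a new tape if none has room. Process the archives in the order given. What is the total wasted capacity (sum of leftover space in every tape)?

tape 1: place 396 GB, 4 GB left
tape 2: place 89 GB, 311 GB left
tape 2: place 207 GB, 104 GB left
tape 3: place 331 GB, 69 GB left
tape 4: place 141 GB, 259 GB left
tape 5: place 340 GB, 60 GB left
tape 4: place 135 GB, 124 GB left
tape 4: place 103 GB, 21 GB left
5 tapes × 400 GB = 2000 GB; used 1742 GB; unused 258 GB.

258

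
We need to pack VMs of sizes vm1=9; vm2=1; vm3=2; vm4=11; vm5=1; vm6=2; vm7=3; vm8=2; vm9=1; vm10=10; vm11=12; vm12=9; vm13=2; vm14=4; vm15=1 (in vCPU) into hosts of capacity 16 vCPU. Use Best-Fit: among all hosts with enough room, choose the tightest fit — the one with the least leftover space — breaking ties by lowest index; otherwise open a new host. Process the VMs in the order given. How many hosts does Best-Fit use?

Put vm1 (9 vCPU) in host 1; 7 vCPU remain.
Put vm2 (1 vCPU) in host 1; 6 vCPU remain.
Put vm3 (2 vCPU) in host 1; 4 vCPU remain.
Put vm4 (11 vCPU) in host 2; 5 vCPU remain.
Put vm5 (1 vCPU) in host 1; 3 vCPU remain.
Put vm6 (2 vCPU) in host 1; 1 vCPU remain.
Put vm7 (3 vCPU) in host 2; 2 vCPU remain.
Put vm8 (2 vCPU) in host 2; 0 vCPU remain.
Put vm9 (1 vCPU) in host 1; 0 vCPU remain.
Put vm10 (10 vCPU) in host 3; 6 vCPU remain.
Put vm11 (12 vCPU) in host 4; 4 vCPU remain.
Put vm12 (9 vCPU) in host 5; 7 vCPU remain.
Put vm13 (2 vCPU) in host 4; 2 vCPU remain.
Put vm14 (4 vCPU) in host 3; 2 vCPU remain.
Put vm15 (1 vCPU) in host 3; 1 vCPU remain.

5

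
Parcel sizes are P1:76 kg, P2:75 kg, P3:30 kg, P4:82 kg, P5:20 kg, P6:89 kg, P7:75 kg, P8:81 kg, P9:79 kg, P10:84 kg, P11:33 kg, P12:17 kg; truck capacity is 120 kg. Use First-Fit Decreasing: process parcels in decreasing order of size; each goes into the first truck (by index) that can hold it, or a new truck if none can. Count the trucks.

8 trucks

Sorted descending: 89, 84, 82, 81, 79, 76, 75, 75, 33, 30, 20, 17.
truck 1: place 89 kg, 31 kg left
truck 2: place 84 kg, 36 kg left
truck 3: place 82 kg, 38 kg left
truck 4: place 81 kg, 39 kg left
truck 5: place 79 kg, 41 kg left
truck 6: place 76 kg, 44 kg left
truck 7: place 75 kg, 45 kg left
truck 8: place 75 kg, 45 kg left
truck 2: place 33 kg, 3 kg left
truck 1: place 30 kg, 1 kg left
truck 3: place 20 kg, 18 kg left
truck 3: place 17 kg, 1 kg left
Final trucks: [89,30] [84,33] [82,20,17] [81] [79] [76] [75] [75].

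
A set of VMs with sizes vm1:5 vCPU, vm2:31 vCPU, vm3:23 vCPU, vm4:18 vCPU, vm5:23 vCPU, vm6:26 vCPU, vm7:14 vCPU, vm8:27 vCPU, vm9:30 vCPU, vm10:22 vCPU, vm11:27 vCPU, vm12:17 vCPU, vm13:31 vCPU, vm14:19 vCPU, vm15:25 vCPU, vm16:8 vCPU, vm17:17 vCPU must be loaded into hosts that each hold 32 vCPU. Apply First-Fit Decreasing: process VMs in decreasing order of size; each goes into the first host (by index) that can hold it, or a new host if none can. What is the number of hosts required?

Sorted descending: 31, 31, 30, 27, 27, 26, 25, 23, 23, 22, 19, 18, 17, 17, 14, 8, 5.
host 1: place 31 vCPU, 1 vCPU left
host 2: place 31 vCPU, 1 vCPU left
host 3: place 30 vCPU, 2 vCPU left
host 4: place 27 vCPU, 5 vCPU left
host 5: place 27 vCPU, 5 vCPU left
host 6: place 26 vCPU, 6 vCPU left
host 7: place 25 vCPU, 7 vCPU left
host 8: place 23 vCPU, 9 vCPU left
host 9: place 23 vCPU, 9 vCPU left
host 10: place 22 vCPU, 10 vCPU left
host 11: place 19 vCPU, 13 vCPU left
host 12: place 18 vCPU, 14 vCPU left
host 13: place 17 vCPU, 15 vCPU left
host 14: place 17 vCPU, 15 vCPU left
host 12: place 14 vCPU, 0 vCPU left
host 8: place 8 vCPU, 1 vCPU left
host 4: place 5 vCPU, 0 vCPU left
Final hosts: [31] [31] [30] [27,5] [27] [26] [25] [23,8] [23] [22] [19] [18,14] [17] [17].

14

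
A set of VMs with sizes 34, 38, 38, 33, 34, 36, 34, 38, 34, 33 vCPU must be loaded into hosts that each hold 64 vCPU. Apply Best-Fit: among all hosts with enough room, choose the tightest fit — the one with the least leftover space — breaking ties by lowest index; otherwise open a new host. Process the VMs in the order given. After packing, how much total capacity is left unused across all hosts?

host 1: place 34 vCPU, 30 vCPU left
host 2: place 38 vCPU, 26 vCPU left
host 3: place 38 vCPU, 26 vCPU left
host 4: place 33 vCPU, 31 vCPU left
host 5: place 34 vCPU, 30 vCPU left
host 6: place 36 vCPU, 28 vCPU left
host 7: place 34 vCPU, 30 vCPU left
host 8: place 38 vCPU, 26 vCPU left
host 9: place 34 vCPU, 30 vCPU left
host 10: place 33 vCPU, 31 vCPU left
10 hosts × 64 vCPU = 640 vCPU; used 352 vCPU; unused 288 vCPU.

288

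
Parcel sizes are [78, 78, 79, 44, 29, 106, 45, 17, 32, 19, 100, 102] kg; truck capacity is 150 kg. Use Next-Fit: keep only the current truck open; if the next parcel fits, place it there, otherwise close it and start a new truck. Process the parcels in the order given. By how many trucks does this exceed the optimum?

Next-Fit: [78] [78] [79,44] [29,106] [45,17,32,19] [100] [102] → 7 trucks.
6 parcels exceed 75 kg (half the capacity), and no two of those can share a truck, so at least 6 trucks are needed.
An optimal packing achieves that bound: [106,44] [102,45] [100,32,17] [79,29,19] [78] [78] → 6 trucks.
Excess: 7 − 6 = 1.

1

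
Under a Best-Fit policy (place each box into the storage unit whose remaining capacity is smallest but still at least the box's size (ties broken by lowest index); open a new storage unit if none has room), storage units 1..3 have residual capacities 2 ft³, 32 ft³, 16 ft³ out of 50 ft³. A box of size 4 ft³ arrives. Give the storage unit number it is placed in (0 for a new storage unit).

Storage units with room: storage unit 2 (32 ft³), storage unit 3 (16 ft³).
Tightest fit is storage unit 3 with 16 ft³ free.

3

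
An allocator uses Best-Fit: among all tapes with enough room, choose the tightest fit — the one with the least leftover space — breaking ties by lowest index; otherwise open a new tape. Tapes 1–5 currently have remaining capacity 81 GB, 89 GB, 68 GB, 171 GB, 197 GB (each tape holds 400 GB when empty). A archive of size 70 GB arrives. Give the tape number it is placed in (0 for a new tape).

1

Tapes with room: tape 1 (81 GB), tape 2 (89 GB), tape 4 (171 GB), tape 5 (197 GB).
Tightest fit is tape 1 with 81 GB free.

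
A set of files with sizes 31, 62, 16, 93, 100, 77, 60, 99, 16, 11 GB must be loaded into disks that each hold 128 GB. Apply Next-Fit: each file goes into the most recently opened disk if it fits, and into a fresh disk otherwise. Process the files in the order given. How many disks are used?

6 disks

disk 1: place 31 GB, 97 GB left
disk 1: place 62 GB, 35 GB left
disk 1: place 16 GB, 19 GB left
disk 2: place 93 GB, 35 GB left
disk 3: place 100 GB, 28 GB left
disk 4: place 77 GB, 51 GB left
disk 5: place 60 GB, 68 GB left
disk 6: place 99 GB, 29 GB left
disk 6: place 16 GB, 13 GB left
disk 6: place 11 GB, 2 GB left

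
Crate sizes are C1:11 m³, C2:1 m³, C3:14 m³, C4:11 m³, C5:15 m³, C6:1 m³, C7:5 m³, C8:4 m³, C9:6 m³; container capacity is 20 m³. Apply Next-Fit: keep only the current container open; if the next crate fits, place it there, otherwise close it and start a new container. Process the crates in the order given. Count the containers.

5 containers

C1 (11 m³) → container 1 (remaining 9 m³)
C2 (1 m³) → container 1 (remaining 8 m³)
C3 (14 m³) → container 2 (remaining 6 m³)
C4 (11 m³) → container 3 (remaining 9 m³)
C5 (15 m³) → container 4 (remaining 5 m³)
C6 (1 m³) → container 4 (remaining 4 m³)
C7 (5 m³) → container 5 (remaining 15 m³)
C8 (4 m³) → container 5 (remaining 11 m³)
C9 (6 m³) → container 5 (remaining 5 m³)
Final containers: [11,1] [14] [11] [15,1] [5,4,6].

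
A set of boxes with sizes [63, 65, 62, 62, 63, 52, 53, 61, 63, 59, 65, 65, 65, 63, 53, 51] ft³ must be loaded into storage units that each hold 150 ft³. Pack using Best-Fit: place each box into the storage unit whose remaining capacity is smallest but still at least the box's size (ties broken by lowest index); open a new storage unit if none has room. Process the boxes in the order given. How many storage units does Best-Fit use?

storage unit 1: place 63 ft³, 87 ft³ left
storage unit 1: place 65 ft³, 22 ft³ left
storage unit 2: place 62 ft³, 88 ft³ left
storage unit 2: place 62 ft³, 26 ft³ left
storage unit 3: place 63 ft³, 87 ft³ left
storage unit 3: place 52 ft³, 35 ft³ left
storage unit 4: place 53 ft³, 97 ft³ left
storage unit 4: place 61 ft³, 36 ft³ left
storage unit 5: place 63 ft³, 87 ft³ left
storage unit 5: place 59 ft³, 28 ft³ left
storage unit 6: place 65 ft³, 85 ft³ left
storage unit 6: place 65 ft³, 20 ft³ left
storage unit 7: place 65 ft³, 85 ft³ left
storage unit 7: place 63 ft³, 22 ft³ left
storage unit 8: place 53 ft³, 97 ft³ left
storage unit 8: place 51 ft³, 46 ft³ left
Final storage units: [63,65] [62,62] [63,52] [53,61] [63,59] [65,65] [65,63] [53,51].

8 storage units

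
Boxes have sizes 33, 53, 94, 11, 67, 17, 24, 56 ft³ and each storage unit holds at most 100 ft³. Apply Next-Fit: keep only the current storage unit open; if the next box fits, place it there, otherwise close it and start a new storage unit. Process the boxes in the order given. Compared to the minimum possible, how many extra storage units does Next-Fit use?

0

Next-Fit: [33,53] [94] [11,67,17] [24,56] → 4 storage units.
Total size 355 ft³; any packing needs at least ⌈355/100⌉ = 4 storage units.
So 4 is already optimal.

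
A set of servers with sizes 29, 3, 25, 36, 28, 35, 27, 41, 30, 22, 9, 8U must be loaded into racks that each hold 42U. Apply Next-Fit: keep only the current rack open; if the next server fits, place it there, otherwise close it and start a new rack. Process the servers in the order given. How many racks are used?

9

Put 29U in rack 1; 13U remain.
Put 3U in rack 1; 10U remain.
Put 25U in rack 2; 17U remain.
Put 36U in rack 3; 6U remain.
Put 28U in rack 4; 14U remain.
Put 35U in rack 5; 7U remain.
Put 27U in rack 6; 15U remain.
Put 41U in rack 7; 1U remain.
Put 30U in rack 8; 12U remain.
Put 22U in rack 9; 20U remain.
Put 9U in rack 9; 11U remain.
Put 8U in rack 9; 3U remain.
Final racks: [29,3] [25] [36] [28] [35] [27] [41] [30] [22,9,8].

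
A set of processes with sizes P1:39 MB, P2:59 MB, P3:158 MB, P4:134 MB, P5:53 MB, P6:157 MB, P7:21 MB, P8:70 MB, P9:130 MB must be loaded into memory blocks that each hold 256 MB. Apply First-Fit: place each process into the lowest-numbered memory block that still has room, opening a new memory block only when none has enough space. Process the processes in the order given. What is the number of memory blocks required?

Put P1 (39 MB) in memory block 1; 217 MB remain.
Put P2 (59 MB) in memory block 1; 158 MB remain.
Put P3 (158 MB) in memory block 1; 0 MB remain.
Put P4 (134 MB) in memory block 2; 122 MB remain.
Put P5 (53 MB) in memory block 2; 69 MB remain.
Put P6 (157 MB) in memory block 3; 99 MB remain.
Put P7 (21 MB) in memory block 2; 48 MB remain.
Put P8 (70 MB) in memory block 3; 29 MB remain.
Put P9 (130 MB) in memory block 4; 126 MB remain.
Final memory blocks: [39,59,158] [134,53,21] [157,70] [130].

4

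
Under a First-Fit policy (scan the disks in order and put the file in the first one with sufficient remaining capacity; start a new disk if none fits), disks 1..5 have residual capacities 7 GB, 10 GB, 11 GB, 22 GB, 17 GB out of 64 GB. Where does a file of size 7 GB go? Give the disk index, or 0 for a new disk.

1

Disks with room: disk 1 (7 GB), disk 2 (10 GB), disk 3 (11 GB), disk 4 (22 GB), disk 5 (17 GB).
The first with room is disk 1.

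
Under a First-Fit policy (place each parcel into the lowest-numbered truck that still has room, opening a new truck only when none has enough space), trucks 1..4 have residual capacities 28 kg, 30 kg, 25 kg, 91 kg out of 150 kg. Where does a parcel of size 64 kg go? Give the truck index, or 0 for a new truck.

4

Trucks with room: truck 4 (91 kg).
The first with room is truck 4.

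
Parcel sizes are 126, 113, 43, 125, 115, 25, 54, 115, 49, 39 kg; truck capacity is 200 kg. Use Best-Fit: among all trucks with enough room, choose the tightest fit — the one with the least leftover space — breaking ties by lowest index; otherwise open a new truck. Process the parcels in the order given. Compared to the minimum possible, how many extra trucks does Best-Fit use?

Best-Fit: [126,43,25] [113] [125,54] [115,49] [115,39] → 5 trucks.
Total size 804 kg; any packing needs at least ⌈804/200⌉ = 5 trucks.
So 5 is already optimal.

0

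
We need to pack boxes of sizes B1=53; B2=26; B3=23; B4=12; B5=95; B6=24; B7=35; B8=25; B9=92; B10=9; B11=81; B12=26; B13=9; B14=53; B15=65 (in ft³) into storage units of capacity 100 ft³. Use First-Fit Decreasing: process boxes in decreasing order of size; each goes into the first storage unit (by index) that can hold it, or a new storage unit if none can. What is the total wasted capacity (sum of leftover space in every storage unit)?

72

Sorted descending: 95, 92, 81, 65, 53, 53, 35, 26, 26, 25, 24, 23, 12, 9, 9.
95 ft³ → storage unit 1 (remaining 5 ft³)
92 ft³ → storage unit 2 (remaining 8 ft³)
81 ft³ → storage unit 3 (remaining 19 ft³)
65 ft³ → storage unit 4 (remaining 35 ft³)
53 ft³ → storage unit 5 (remaining 47 ft³)
53 ft³ → storage unit 6 (remaining 47 ft³)
35 ft³ → storage unit 4 (remaining 0 ft³)
26 ft³ → storage unit 5 (remaining 21 ft³)
26 ft³ → storage unit 6 (remaining 21 ft³)
25 ft³ → storage unit 7 (remaining 75 ft³)
24 ft³ → storage unit 7 (remaining 51 ft³)
23 ft³ → storage unit 7 (remaining 28 ft³)
12 ft³ → storage unit 3 (remaining 7 ft³)
9 ft³ → storage unit 5 (remaining 12 ft³)
9 ft³ → storage unit 5 (remaining 3 ft³)
7 storage units × 100 ft³ = 700 ft³; used 628 ft³; unused 72 ft³.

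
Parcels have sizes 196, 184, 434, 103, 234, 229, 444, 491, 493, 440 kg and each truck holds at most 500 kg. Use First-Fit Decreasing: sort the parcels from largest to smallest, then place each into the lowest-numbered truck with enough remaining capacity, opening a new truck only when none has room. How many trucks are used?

Sorted descending: 493, 491, 444, 440, 434, 234, 229, 196, 184, 103.
truck 1: place 493 kg, 7 kg left
truck 2: place 491 kg, 9 kg left
truck 3: place 444 kg, 56 kg left
truck 4: place 440 kg, 60 kg left
truck 5: place 434 kg, 66 kg left
truck 6: place 234 kg, 266 kg left
truck 6: place 229 kg, 37 kg left
truck 7: place 196 kg, 304 kg left
truck 7: place 184 kg, 120 kg left
truck 7: place 103 kg, 17 kg left

7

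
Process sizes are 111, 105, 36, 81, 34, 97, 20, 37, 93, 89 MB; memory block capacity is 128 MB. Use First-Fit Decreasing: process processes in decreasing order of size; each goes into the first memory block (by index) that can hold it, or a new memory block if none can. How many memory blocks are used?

6

Sorted descending: 111, 105, 97, 93, 89, 81, 37, 36, 34, 20.
memory block 1: place 111 MB, 17 MB left
memory block 2: place 105 MB, 23 MB left
memory block 3: place 97 MB, 31 MB left
memory block 4: place 93 MB, 35 MB left
memory block 5: place 89 MB, 39 MB left
memory block 6: place 81 MB, 47 MB left
memory block 5: place 37 MB, 2 MB left
memory block 6: place 36 MB, 11 MB left
memory block 4: place 34 MB, 1 MB left
memory block 2: place 20 MB, 3 MB left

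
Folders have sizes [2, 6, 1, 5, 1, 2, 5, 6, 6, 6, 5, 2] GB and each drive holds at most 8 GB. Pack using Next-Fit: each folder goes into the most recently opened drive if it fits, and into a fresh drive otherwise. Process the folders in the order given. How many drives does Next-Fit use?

2 GB → drive 1 (remaining 6 GB)
6 GB → drive 1 (remaining 0 GB)
1 GB → drive 2 (remaining 7 GB)
5 GB → drive 2 (remaining 2 GB)
1 GB → drive 2 (remaining 1 GB)
2 GB → drive 3 (remaining 6 GB)
5 GB → drive 3 (remaining 1 GB)
6 GB → drive 4 (remaining 2 GB)
6 GB → drive 5 (remaining 2 GB)
6 GB → drive 6 (remaining 2 GB)
5 GB → drive 7 (remaining 3 GB)
2 GB → drive 7 (remaining 1 GB)

7 drives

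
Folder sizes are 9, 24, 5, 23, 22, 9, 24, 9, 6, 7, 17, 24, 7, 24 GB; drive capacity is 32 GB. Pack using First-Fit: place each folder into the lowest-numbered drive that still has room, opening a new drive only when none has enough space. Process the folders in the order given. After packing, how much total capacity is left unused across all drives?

46

9 GB → drive 1 (remaining 23 GB)
24 GB → drive 2 (remaining 8 GB)
5 GB → drive 1 (remaining 18 GB)
23 GB → drive 3 (remaining 9 GB)
22 GB → drive 4 (remaining 10 GB)
9 GB → drive 1 (remaining 9 GB)
24 GB → drive 5 (remaining 8 GB)
9 GB → drive 1 (remaining 0 GB)
6 GB → drive 2 (remaining 2 GB)
7 GB → drive 3 (remaining 2 GB)
17 GB → drive 6 (remaining 15 GB)
24 GB → drive 7 (remaining 8 GB)
7 GB → drive 4 (remaining 3 GB)
24 GB → drive 8 (remaining 8 GB)
8 drives × 32 GB = 256 GB; used 210 GB; unused 46 GB.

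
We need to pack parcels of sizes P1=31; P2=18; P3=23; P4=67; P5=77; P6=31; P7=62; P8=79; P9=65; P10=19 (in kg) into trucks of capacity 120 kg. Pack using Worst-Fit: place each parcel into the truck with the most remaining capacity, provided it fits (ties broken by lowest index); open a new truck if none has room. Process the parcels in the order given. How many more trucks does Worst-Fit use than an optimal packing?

Worst-Fit: [31,18,23] [67,31] [77] [62,19] [79] [65] → 6 trucks.
5 parcels exceed 60 kg (half the capacity), and no two of those can share a truck, so at least 5 trucks are needed.
An optimal packing achieves that bound: [79,31] [77,31] [67,23,19] [65,18] [62] → 5 trucks.
Excess: 6 − 5 = 1.

1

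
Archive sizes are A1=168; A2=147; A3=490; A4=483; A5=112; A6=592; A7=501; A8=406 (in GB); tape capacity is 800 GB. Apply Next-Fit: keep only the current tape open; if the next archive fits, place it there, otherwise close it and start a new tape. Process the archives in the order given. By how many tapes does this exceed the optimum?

Next-Fit: [168,147] [490] [483,112] [592] [501] [406] → 6 tapes.
5 archives exceed 400 GB (half the capacity), and no two of those can share a tape, so at least 5 tapes are needed.
An optimal packing achieves that bound: [592,168] [501,147,112] [490] [483] [406] → 5 tapes.
Excess: 6 − 5 = 1.

1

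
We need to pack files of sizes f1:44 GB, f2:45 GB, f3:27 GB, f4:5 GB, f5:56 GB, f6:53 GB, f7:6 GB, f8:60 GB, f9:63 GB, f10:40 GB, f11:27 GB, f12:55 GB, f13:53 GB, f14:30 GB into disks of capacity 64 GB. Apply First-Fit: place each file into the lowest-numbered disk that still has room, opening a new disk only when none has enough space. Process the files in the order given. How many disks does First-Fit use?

Put f1 (44 GB) in disk 1; 20 GB remain.
Put f2 (45 GB) in disk 2; 19 GB remain.
Put f3 (27 GB) in disk 3; 37 GB remain.
Put f4 (5 GB) in disk 1; 15 GB remain.
Put f5 (56 GB) in disk 4; 8 GB remain.
Put f6 (53 GB) in disk 5; 11 GB remain.
Put f7 (6 GB) in disk 1; 9 GB remain.
Put f8 (60 GB) in disk 6; 4 GB remain.
Put f9 (63 GB) in disk 7; 1 GB remain.
Put f10 (40 GB) in disk 8; 24 GB remain.
Put f11 (27 GB) in disk 3; 10 GB remain.
Put f12 (55 GB) in disk 9; 9 GB remain.
Put f13 (53 GB) in disk 10; 11 GB remain.
Put f14 (30 GB) in disk 11; 34 GB remain.
Final disks: [44,5,6] [45] [27,27] [56] [53] [60] [63] [40] [55] [53] [30].

11 disks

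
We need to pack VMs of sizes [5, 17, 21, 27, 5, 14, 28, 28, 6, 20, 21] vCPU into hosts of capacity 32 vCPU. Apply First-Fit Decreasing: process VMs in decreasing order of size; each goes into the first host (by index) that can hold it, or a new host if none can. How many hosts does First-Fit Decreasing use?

Sorted descending: 28, 28, 27, 21, 21, 20, 17, 14, 6, 5, 5.
host 1: place 28 vCPU, 4 vCPU left
host 2: place 28 vCPU, 4 vCPU left
host 3: place 27 vCPU, 5 vCPU left
host 4: place 21 vCPU, 11 vCPU left
host 5: place 21 vCPU, 11 vCPU left
host 6: place 20 vCPU, 12 vCPU left
host 7: place 17 vCPU, 15 vCPU left
host 7: place 14 vCPU, 1 vCPU left
host 4: place 6 vCPU, 5 vCPU left
host 3: place 5 vCPU, 0 vCPU left
host 4: place 5 vCPU, 0 vCPU left
Final hosts: [28] [28] [27,5] [21,6,5] [21] [20] [17,14].

7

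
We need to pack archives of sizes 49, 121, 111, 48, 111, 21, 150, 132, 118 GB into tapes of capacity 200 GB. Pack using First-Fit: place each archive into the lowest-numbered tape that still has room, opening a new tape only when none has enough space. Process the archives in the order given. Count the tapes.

6

49 GB → tape 1 (remaining 151 GB)
121 GB → tape 1 (remaining 30 GB)
111 GB → tape 2 (remaining 89 GB)
48 GB → tape 2 (remaining 41 GB)
111 GB → tape 3 (remaining 89 GB)
21 GB → tape 1 (remaining 9 GB)
150 GB → tape 4 (remaining 50 GB)
132 GB → tape 5 (remaining 68 GB)
118 GB → tape 6 (remaining 82 GB)
Final tapes: [49,121,21] [111,48] [111] [150] [132] [118].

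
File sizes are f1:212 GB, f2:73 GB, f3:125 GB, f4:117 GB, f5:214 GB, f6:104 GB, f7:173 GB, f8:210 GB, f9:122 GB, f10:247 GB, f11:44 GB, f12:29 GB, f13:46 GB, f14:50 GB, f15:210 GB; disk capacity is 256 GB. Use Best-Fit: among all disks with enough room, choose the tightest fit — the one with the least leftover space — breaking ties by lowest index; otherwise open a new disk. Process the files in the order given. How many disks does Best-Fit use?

Put f1 (212 GB) in disk 1; 44 GB remain.
Put f2 (73 GB) in disk 2; 183 GB remain.
Put f3 (125 GB) in disk 2; 58 GB remain.
Put f4 (117 GB) in disk 3; 139 GB remain.
Put f5 (214 GB) in disk 4; 42 GB remain.
Put f6 (104 GB) in disk 3; 35 GB remain.
Put f7 (173 GB) in disk 5; 83 GB remain.
Put f8 (210 GB) in disk 6; 46 GB remain.
Put f9 (122 GB) in disk 7; 134 GB remain.
Put f10 (247 GB) in disk 8; 9 GB remain.
Put f11 (44 GB) in disk 1; 0 GB remain.
Put f12 (29 GB) in disk 3; 6 GB remain.
Put f13 (46 GB) in disk 6; 0 GB remain.
Put f14 (50 GB) in disk 2; 8 GB remain.
Put f15 (210 GB) in disk 9; 46 GB remain.

9 disks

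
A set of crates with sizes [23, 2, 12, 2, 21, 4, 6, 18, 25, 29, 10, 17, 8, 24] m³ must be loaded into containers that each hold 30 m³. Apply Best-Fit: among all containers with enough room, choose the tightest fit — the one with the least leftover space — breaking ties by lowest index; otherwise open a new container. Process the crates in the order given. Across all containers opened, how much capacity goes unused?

39

container 1: place 23 m³, 7 m³ left
container 1: place 2 m³, 5 m³ left
container 2: place 12 m³, 18 m³ left
container 1: place 2 m³, 3 m³ left
container 3: place 21 m³, 9 m³ left
container 3: place 4 m³, 5 m³ left
container 2: place 6 m³, 12 m³ left
container 4: place 18 m³, 12 m³ left
container 5: place 25 m³, 5 m³ left
container 6: place 29 m³, 1 m³ left
container 2: place 10 m³, 2 m³ left
container 7: place 17 m³, 13 m³ left
container 4: place 8 m³, 4 m³ left
container 8: place 24 m³, 6 m³ left
8 containers × 30 m³ = 240 m³; used 201 m³; unused 39 m³.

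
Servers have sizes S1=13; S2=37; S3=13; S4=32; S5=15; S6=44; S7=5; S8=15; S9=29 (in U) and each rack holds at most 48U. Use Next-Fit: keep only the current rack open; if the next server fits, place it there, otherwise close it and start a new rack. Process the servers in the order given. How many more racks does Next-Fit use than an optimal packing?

Next-Fit: [13] [37] [13,32] [15] [44] [5,15] [29] → 7 racks.
Total size 203U; any packing needs at least ⌈203/48⌉ = 5 racks.
An optimal packing achieves that bound: [44] [37,5] [32,15] [29,15] [13,13] → 5 racks.
Excess: 7 − 5 = 2.

2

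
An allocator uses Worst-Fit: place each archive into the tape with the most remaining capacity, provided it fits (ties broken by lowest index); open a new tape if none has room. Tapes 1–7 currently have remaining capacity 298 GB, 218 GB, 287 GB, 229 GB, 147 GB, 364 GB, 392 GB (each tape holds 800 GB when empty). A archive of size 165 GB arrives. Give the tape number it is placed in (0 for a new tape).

7

Tapes with room: tape 1 (298 GB), tape 2 (218 GB), tape 3 (287 GB), tape 4 (229 GB), tape 6 (364 GB), tape 7 (392 GB).
Most room is tape 7 with 392 GB free.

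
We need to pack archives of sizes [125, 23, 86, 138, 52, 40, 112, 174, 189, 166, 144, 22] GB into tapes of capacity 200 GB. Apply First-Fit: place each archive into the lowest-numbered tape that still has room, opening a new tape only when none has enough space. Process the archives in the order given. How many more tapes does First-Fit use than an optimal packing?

First-Fit: [125,23,52] [86,40,22] [138] [112] [174] [189] [166] [144] → 8 tapes.
Total size 1271 GB; any packing needs at least ⌈1271/200⌉ = 7 tapes.
An optimal packing achieves that bound: [189] [174,23] [166,22] [144,52] [138,40] [125] [112,86] → 7 tapes.
Excess: 8 − 7 = 1.

1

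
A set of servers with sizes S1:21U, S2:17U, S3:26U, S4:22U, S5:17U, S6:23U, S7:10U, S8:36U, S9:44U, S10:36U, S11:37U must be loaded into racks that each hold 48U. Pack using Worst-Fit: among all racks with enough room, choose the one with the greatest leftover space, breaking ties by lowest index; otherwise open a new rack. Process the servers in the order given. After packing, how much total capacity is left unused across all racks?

47

rack 1: place S1 (21U), 27U left
rack 1: place S2 (17U), 10U left
rack 2: place S3 (26U), 22U left
rack 2: place S4 (22U), 0U left
rack 3: place S5 (17U), 31U left
rack 3: place S6 (23U), 8U left
rack 1: place S7 (10U), 0U left
rack 4: place S8 (36U), 12U left
rack 5: place S9 (44U), 4U left
rack 6: place S10 (36U), 12U left
rack 7: place S11 (37U), 11U left
7 racks × 48U = 336U; used 289U; unused 47U.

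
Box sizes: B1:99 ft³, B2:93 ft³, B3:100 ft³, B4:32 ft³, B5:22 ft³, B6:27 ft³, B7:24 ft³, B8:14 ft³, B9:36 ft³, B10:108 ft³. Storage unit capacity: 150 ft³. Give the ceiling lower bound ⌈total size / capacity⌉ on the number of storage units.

Total size = 99 + 93 + 100 + 32 + 22 + 27 + 24 + 14 + 36 + 108 = 555 ft³.
⌈555 / 150⌉ = 4.

4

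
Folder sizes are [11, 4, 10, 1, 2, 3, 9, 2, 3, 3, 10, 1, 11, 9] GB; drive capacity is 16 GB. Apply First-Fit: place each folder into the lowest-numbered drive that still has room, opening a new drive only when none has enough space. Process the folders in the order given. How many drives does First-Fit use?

6

drive 1: place 11 GB, 5 GB left
drive 1: place 4 GB, 1 GB left
drive 2: place 10 GB, 6 GB left
drive 1: place 1 GB, 0 GB left
drive 2: place 2 GB, 4 GB left
drive 2: place 3 GB, 1 GB left
drive 3: place 9 GB, 7 GB left
drive 3: place 2 GB, 5 GB left
drive 3: place 3 GB, 2 GB left
drive 4: place 3 GB, 13 GB left
drive 4: place 10 GB, 3 GB left
drive 2: place 1 GB, 0 GB left
drive 5: place 11 GB, 5 GB left
drive 6: place 9 GB, 7 GB left
Final drives: [11,4,1] [10,2,3,1] [9,2,3] [3,10] [11] [9].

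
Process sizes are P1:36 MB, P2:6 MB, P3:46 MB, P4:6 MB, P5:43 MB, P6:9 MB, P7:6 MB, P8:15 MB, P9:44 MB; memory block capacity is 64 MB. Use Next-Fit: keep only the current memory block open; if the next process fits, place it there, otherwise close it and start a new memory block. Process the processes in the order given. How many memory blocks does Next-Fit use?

4 memory blocks

memory block 1: place P1 (36 MB), 28 MB left
memory block 1: place P2 (6 MB), 22 MB left
memory block 2: place P3 (46 MB), 18 MB left
memory block 2: place P4 (6 MB), 12 MB left
memory block 3: place P5 (43 MB), 21 MB left
memory block 3: place P6 (9 MB), 12 MB left
memory block 3: place P7 (6 MB), 6 MB left
memory block 4: place P8 (15 MB), 49 MB left
memory block 4: place P9 (44 MB), 5 MB left
Final memory blocks: [36,6] [46,6] [43,9,6] [15,44].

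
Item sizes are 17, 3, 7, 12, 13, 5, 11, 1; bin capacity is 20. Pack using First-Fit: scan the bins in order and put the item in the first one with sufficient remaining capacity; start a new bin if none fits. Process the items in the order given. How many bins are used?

17 → bin 1 (remaining 3)
3 → bin 1 (remaining 0)
7 → bin 2 (remaining 13)
12 → bin 2 (remaining 1)
13 → bin 3 (remaining 7)
5 → bin 3 (remaining 2)
11 → bin 4 (remaining 9)
1 → bin 2 (remaining 0)

4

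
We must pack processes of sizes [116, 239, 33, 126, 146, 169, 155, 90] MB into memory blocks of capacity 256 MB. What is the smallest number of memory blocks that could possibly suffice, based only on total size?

Total size = 116 + 239 + 33 + 126 + 146 + 169 + 155 + 90 = 1074 MB.
⌈1074 / 256⌉ = 5.

5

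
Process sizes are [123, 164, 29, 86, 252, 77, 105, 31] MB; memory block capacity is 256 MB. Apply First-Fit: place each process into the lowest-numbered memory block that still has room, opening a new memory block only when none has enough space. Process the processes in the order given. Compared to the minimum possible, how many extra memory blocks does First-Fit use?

0

First-Fit: [123,29,86] [164,77] [252] [105,31] → 4 memory blocks.
Total size 867 MB; any packing needs at least ⌈867/256⌉ = 4 memory blocks.
So 4 is already optimal.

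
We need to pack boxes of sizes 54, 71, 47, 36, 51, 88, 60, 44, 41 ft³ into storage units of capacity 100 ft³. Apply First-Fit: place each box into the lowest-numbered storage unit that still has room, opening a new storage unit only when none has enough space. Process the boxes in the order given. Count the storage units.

54 ft³ → storage unit 1 (remaining 46 ft³)
71 ft³ → storage unit 2 (remaining 29 ft³)
47 ft³ → storage unit 3 (remaining 53 ft³)
36 ft³ → storage unit 1 (remaining 10 ft³)
51 ft³ → storage unit 3 (remaining 2 ft³)
88 ft³ → storage unit 4 (remaining 12 ft³)
60 ft³ → storage unit 5 (remaining 40 ft³)
44 ft³ → storage unit 6 (remaining 56 ft³)
41 ft³ → storage unit 6 (remaining 15 ft³)

6 storage units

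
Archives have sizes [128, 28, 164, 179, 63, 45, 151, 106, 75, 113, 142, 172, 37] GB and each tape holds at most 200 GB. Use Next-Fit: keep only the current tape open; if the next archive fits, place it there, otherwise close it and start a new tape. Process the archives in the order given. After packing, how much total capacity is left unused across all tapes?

128 GB → tape 1 (remaining 72 GB)
28 GB → tape 1 (remaining 44 GB)
164 GB → tape 2 (remaining 36 GB)
179 GB → tape 3 (remaining 21 GB)
63 GB → tape 4 (remaining 137 GB)
45 GB → tape 4 (remaining 92 GB)
151 GB → tape 5 (remaining 49 GB)
106 GB → tape 6 (remaining 94 GB)
75 GB → tape 6 (remaining 19 GB)
113 GB → tape 7 (remaining 87 GB)
142 GB → tape 8 (remaining 58 GB)
172 GB → tape 9 (remaining 28 GB)
37 GB → tape 10 (remaining 163 GB)
10 tapes × 200 GB = 2000 GB; used 1403 GB; unused 597 GB.

597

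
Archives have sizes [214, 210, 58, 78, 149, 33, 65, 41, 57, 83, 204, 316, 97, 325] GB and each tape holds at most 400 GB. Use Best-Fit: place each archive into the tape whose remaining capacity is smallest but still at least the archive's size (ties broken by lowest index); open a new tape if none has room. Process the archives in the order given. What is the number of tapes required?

6

214 GB → tape 1 (remaining 186 GB)
210 GB → tape 2 (remaining 190 GB)
58 GB → tape 1 (remaining 128 GB)
78 GB → tape 1 (remaining 50 GB)
149 GB → tape 2 (remaining 41 GB)
33 GB → tape 2 (remaining 8 GB)
65 GB → tape 3 (remaining 335 GB)
41 GB → tape 1 (remaining 9 GB)
57 GB → tape 3 (remaining 278 GB)
83 GB → tape 3 (remaining 195 GB)
204 GB → tape 4 (remaining 196 GB)
316 GB → tape 5 (remaining 84 GB)
97 GB → tape 3 (remaining 98 GB)
325 GB → tape 6 (remaining 75 GB)
Final tapes: [214,58,78,41] [210,149,33] [65,57,83,97] [204] [316] [325].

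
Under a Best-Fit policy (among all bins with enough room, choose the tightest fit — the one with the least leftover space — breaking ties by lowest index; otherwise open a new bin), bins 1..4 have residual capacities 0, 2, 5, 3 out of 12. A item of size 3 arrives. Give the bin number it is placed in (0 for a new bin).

4

Bins with room: bin 3 (5), bin 4 (3).
Tightest fit is bin 4 with 3 free.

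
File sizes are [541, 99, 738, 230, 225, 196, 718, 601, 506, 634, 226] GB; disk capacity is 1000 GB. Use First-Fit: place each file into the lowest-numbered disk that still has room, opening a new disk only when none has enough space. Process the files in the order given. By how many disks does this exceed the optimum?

First-Fit: [541,99,230] [738,225] [196,718] [601,226] [506] [634] → 6 disks.
6 files exceed 500 GB (half the capacity), and no two of those can share a disk, so at least 6 disks are needed.
So 6 is already optimal.

0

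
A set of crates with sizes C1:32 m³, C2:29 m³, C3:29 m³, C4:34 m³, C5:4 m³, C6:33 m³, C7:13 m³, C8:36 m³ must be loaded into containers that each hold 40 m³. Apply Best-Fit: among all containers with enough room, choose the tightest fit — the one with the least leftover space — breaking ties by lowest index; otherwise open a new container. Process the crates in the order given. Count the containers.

container 1: place C1 (32 m³), 8 m³ left
container 2: place C2 (29 m³), 11 m³ left
container 3: place C3 (29 m³), 11 m³ left
container 4: place C4 (34 m³), 6 m³ left
container 4: place C5 (4 m³), 2 m³ left
container 5: place C6 (33 m³), 7 m³ left
container 6: place C7 (13 m³), 27 m³ left
container 7: place C8 (36 m³), 4 m³ left

7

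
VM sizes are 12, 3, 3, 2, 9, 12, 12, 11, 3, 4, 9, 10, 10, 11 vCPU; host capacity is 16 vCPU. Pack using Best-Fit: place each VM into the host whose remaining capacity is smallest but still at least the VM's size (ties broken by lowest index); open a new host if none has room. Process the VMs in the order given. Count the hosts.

9

Put 12 vCPU in host 1; 4 vCPU remain.
Put 3 vCPU in host 1; 1 vCPU remain.
Put 3 vCPU in host 2; 13 vCPU remain.
Put 2 vCPU in host 2; 11 vCPU remain.
Put 9 vCPU in host 2; 2 vCPU remain.
Put 12 vCPU in host 3; 4 vCPU remain.
Put 12 vCPU in host 4; 4 vCPU remain.
Put 11 vCPU in host 5; 5 vCPU remain.
Put 3 vCPU in host 3; 1 vCPU remain.
Put 4 vCPU in host 4; 0 vCPU remain.
Put 9 vCPU in host 6; 7 vCPU remain.
Put 10 vCPU in host 7; 6 vCPU remain.
Put 10 vCPU in host 8; 6 vCPU remain.
Put 11 vCPU in host 9; 5 vCPU remain.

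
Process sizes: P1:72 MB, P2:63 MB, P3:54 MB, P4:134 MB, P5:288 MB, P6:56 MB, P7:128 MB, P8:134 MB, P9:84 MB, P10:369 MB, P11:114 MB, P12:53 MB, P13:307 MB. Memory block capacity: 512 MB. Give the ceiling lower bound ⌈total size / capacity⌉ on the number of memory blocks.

4

Total size = 72 + 63 + 54 + 134 + 288 + 56 + 128 + 134 + 84 + 369 + 114 + 53 + 307 = 1856 MB.
⌈1856 / 512⌉ = 4.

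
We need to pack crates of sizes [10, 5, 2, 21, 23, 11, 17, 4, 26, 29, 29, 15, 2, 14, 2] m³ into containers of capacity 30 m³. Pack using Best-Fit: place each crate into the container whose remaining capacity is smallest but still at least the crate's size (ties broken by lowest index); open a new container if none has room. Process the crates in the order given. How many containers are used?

Put 10 m³ in container 1; 20 m³ remain.
Put 5 m³ in container 1; 15 m³ remain.
Put 2 m³ in container 1; 13 m³ remain.
Put 21 m³ in container 2; 9 m³ remain.
Put 23 m³ in container 3; 7 m³ remain.
Put 11 m³ in container 1; 2 m³ remain.
Put 17 m³ in container 4; 13 m³ remain.
Put 4 m³ in container 3; 3 m³ remain.
Put 26 m³ in container 5; 4 m³ remain.
Put 29 m³ in container 6; 1 m³ remain.
Put 29 m³ in container 7; 1 m³ remain.
Put 15 m³ in container 8; 15 m³ remain.
Put 2 m³ in container 1; 0 m³ remain.
Put 14 m³ in container 8; 1 m³ remain.
Put 2 m³ in container 3; 1 m³ remain.

8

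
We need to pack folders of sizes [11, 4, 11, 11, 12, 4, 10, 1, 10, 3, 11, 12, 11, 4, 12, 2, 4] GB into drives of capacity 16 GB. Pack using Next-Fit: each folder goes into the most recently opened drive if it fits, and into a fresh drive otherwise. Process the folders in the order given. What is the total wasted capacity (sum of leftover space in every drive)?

43

drive 1: place 11 GB, 5 GB left
drive 1: place 4 GB, 1 GB left
drive 2: place 11 GB, 5 GB left
drive 3: place 11 GB, 5 GB left
drive 4: place 12 GB, 4 GB left
drive 4: place 4 GB, 0 GB left
drive 5: place 10 GB, 6 GB left
drive 5: place 1 GB, 5 GB left
drive 6: place 10 GB, 6 GB left
drive 6: place 3 GB, 3 GB left
drive 7: place 11 GB, 5 GB left
drive 8: place 12 GB, 4 GB left
drive 9: place 11 GB, 5 GB left
drive 9: place 4 GB, 1 GB left
drive 10: place 12 GB, 4 GB left
drive 10: place 2 GB, 2 GB left
drive 11: place 4 GB, 12 GB left
11 drives × 16 GB = 176 GB; used 133 GB; unused 43 GB.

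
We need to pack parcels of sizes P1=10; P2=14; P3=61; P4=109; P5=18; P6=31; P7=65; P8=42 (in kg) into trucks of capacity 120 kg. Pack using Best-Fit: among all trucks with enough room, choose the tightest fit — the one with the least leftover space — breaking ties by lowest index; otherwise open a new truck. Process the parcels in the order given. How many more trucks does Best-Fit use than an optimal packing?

Best-Fit: [10,14,61,18] [109] [31,65] [42] → 4 trucks.
Total size 350 kg; any packing needs at least ⌈350/120⌉ = 3 trucks.
An optimal packing achieves that bound: [109,10] [65,31,18] [61,42,14] → 3 trucks.
Excess: 4 − 3 = 1.

1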